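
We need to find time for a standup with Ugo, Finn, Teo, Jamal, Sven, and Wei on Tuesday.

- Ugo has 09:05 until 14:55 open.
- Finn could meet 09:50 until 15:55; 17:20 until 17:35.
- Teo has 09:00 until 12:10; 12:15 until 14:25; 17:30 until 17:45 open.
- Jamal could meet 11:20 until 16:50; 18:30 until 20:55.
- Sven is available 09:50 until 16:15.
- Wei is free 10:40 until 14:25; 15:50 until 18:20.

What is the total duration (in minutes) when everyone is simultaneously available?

180

Ugo ∩ Finn: 09:50-14:55.
Ugo ∩ Finn ∩ Teo: 09:50-12:10, 12:15-14:25.
Ugo ∩ Finn ∩ Teo ∩ Jamal: 11:20-12:10, 12:15-14:25.
Ugo ∩ Finn ∩ Teo ∩ Jamal ∩ Sven: 11:20-12:10, 12:15-14:25.
Ugo ∩ Finn ∩ Teo ∩ Jamal ∩ Sven ∩ Wei: 11:20-12:10, 12:15-14:25.
Summing the common windows: 50 + 130 = 180 minutes.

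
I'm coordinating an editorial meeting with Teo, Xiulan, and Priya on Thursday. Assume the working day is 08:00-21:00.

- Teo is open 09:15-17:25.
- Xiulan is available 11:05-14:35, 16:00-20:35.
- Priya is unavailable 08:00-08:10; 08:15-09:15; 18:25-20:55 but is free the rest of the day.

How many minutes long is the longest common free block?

210

Teo free: 09:15-17:25.
Xiulan free: 11:05-14:35, 16:00-20:35.
Priya free: 08:10-08:15, 09:15-18:25, 20:55-21:00 (invert busy blocks within the working day).
Teo ∩ Xiulan: 11:05-14:35, 16:00-17:25.
Teo ∩ Xiulan ∩ Priya: 11:05-14:35, 16:00-17:25.
The longest is 11:05-14:35 at 210 minutes.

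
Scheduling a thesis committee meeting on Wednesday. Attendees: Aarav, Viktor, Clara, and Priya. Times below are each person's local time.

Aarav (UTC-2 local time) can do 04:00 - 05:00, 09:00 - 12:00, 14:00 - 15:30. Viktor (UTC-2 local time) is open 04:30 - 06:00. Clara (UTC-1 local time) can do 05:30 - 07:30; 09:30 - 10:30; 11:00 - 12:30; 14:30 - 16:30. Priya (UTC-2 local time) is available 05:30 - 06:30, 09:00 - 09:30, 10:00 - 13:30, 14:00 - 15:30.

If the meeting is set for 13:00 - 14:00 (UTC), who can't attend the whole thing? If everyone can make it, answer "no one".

Aarav in UTC: 06:00-07:00, 11:00-14:00, 16:00-17:30 (add 2h to convert from UTC-2).
Viktor in UTC: 06:30-08:00 (add 2h to convert from UTC-2).
Clara in UTC: 06:30-08:30, 10:30-11:30, 12:00-13:30, 15:30-17:30 (add 1h to convert from UTC-1).
Priya in UTC: 07:30-08:30, 11:00-11:30, 12:00-15:30, 16:00-17:30 (add 2h to convert from UTC-2).
Aarav: free for 13:00-14:00. Viktor: not fully free for 13:00-14:00. Clara: not fully free for 13:00-14:00. Priya: free for 13:00-14:00.

Clara, Viktor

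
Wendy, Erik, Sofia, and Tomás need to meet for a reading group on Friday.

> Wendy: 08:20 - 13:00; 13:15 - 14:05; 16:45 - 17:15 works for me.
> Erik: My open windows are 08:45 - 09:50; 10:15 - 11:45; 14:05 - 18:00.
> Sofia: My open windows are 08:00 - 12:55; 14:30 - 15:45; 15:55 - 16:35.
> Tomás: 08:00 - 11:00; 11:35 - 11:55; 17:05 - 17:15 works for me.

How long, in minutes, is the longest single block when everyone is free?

65

Wendy ∩ Erik: 08:45-09:50, 10:15-11:45, 16:45-17:15.
Wendy ∩ Erik ∩ Sofia: 08:45-09:50, 10:15-11:45.
Wendy ∩ Erik ∩ Sofia ∩ Tomás: 08:45-09:50, 10:15-11:00, 11:35-11:45.
The longest is 08:45-09:50 at 65 minutes.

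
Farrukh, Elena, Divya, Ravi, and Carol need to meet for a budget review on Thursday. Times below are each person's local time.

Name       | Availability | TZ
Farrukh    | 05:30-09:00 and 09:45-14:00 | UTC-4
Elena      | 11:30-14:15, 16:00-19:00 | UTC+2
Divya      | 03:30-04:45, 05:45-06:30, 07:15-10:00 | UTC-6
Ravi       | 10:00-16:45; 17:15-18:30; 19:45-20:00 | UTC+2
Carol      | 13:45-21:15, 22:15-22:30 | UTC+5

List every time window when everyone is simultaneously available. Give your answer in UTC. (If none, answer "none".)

Farrukh in UTC: 09:30-13:00, 13:45-18:00 (add 4h to convert from UTC-4).
Elena in UTC: 09:30-12:15, 14:00-17:00 (subtract 2h to convert from UTC+2).
Divya in UTC: 09:30-10:45, 11:45-12:30, 13:15-16:00 (add 6h to convert from UTC-6).
Ravi in UTC: 08:00-14:45, 15:15-16:30, 17:45-18:00 (subtract 2h to convert from UTC+2).
Carol in UTC: 08:45-16:15, 17:15-17:30 (subtract 5h to convert from UTC+5).
Farrukh ∩ Elena: 09:30-12:15, 14:00-17:00.
Farrukh ∩ Elena ∩ Divya: 09:30-10:45, 11:45-12:15, 14:00-16:00.
Farrukh ∩ Elena ∩ Divya ∩ Ravi: 09:30-10:45, 11:45-12:15, 14:00-14:45, 15:15-16:00.
Farrukh ∩ Elena ∩ Divya ∩ Ravi ∩ Carol: 09:30-10:45, 11:45-12:15, 14:00-14:45, 15:15-16:00.

09:30-10:45, 11:45-12:15, 14:00-14:45, 15:15-16:00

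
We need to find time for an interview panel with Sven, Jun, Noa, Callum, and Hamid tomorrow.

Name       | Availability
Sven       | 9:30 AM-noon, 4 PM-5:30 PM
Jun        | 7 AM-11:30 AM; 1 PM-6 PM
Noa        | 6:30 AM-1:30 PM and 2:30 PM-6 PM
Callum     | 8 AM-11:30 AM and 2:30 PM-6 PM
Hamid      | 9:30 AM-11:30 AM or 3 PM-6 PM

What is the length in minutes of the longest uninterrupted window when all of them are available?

Sven ∩ Jun: 09:30-11:30, 16:00-17:30.
Sven ∩ Jun ∩ Noa: 09:30-11:30, 16:00-17:30.
Sven ∩ Jun ∩ Noa ∩ Callum: 09:30-11:30, 16:00-17:30.
Sven ∩ Jun ∩ Noa ∩ Callum ∩ Hamid: 09:30-11:30, 16:00-17:30.
The longest is 09:30-11:30 at 120 minutes.

120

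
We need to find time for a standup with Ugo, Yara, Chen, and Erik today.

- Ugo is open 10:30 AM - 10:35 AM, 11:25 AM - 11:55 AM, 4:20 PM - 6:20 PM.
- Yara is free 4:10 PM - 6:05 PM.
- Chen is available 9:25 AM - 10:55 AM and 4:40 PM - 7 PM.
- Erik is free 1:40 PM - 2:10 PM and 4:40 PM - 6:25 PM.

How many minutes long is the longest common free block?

Ugo ∩ Yara: 16:20-18:05.
Ugo ∩ Yara ∩ Chen: 16:40-18:05.
Ugo ∩ Yara ∩ Chen ∩ Erik: 16:40-18:05.
The longest is 16:40-18:05 at 85 minutes.

85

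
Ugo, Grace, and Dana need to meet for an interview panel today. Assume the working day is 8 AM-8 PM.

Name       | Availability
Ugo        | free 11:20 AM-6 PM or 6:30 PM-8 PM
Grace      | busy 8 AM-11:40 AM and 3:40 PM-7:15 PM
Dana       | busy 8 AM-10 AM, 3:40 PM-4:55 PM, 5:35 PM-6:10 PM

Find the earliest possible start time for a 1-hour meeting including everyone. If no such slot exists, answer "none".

11:40

Ugo free: 11:20-18:00, 18:30-20:00.
Grace free: 11:40-15:40, 19:15-20:00 (invert busy blocks within the working day).
Dana free: 10:00-15:40, 16:55-17:35, 18:10-20:00 (invert busy blocks within the working day).
Ugo ∩ Grace: 11:40-15:40, 19:15-20:00.
Ugo ∩ Grace ∩ Dana: 11:40-15:40, 19:15-20:00.
Those are the intersection windows.
The first common window of at least 60 minutes is 11:40-15:40, so the earliest start is 11:40.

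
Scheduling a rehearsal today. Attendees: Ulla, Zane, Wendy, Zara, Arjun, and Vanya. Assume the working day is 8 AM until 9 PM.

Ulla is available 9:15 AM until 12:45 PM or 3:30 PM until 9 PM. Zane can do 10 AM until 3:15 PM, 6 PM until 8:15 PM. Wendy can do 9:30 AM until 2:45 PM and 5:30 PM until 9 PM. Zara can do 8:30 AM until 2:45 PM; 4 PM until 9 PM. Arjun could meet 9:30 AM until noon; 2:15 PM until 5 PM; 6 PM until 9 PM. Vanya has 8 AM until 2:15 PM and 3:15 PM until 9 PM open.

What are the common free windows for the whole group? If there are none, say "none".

Ulla ∩ Zane: 10:00-12:45, 18:00-20:15.
Ulla ∩ Zane ∩ Wendy: 10:00-12:45, 18:00-20:15.
Ulla ∩ Zane ∩ Wendy ∩ Zara: 10:00-12:45, 18:00-20:15.
Ulla ∩ Zane ∩ Wendy ∩ Zara ∩ Arjun: 10:00-12:00, 18:00-20:15.
Ulla ∩ Zane ∩ Wendy ∩ Zara ∩ Arjun ∩ Vanya: 10:00-12:00, 18:00-20:15.

10:00-12:00, 18:00-20:15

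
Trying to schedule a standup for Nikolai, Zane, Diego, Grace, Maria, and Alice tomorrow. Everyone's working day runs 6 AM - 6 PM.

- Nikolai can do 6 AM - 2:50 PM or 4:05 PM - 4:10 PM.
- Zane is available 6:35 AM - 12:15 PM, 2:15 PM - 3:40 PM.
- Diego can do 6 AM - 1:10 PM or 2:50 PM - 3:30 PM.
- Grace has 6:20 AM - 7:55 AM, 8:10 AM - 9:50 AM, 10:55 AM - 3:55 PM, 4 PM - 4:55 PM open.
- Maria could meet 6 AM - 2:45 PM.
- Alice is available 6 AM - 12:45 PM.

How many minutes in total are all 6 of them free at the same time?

Nikolai ∩ Zane: 06:35-12:15, 14:15-14:50.
Nikolai ∩ Zane ∩ Diego: 06:35-12:15.
Nikolai ∩ Zane ∩ Diego ∩ Grace: 06:35-07:55, 08:10-09:50, 10:55-12:15.
Nikolai ∩ Zane ∩ Diego ∩ Grace ∩ Maria: 06:35-07:55, 08:10-09:50, 10:55-12:15.
Nikolai ∩ Zane ∩ Diego ∩ Grace ∩ Maria ∩ Alice: 06:35-07:55, 08:10-09:50, 10:55-12:15.
So the common availability across everyone is 06:35-07:55, 08:10-09:50, 10:55-12:15.
Summing the common windows: 80 + 100 + 80 = 260 minutes.

260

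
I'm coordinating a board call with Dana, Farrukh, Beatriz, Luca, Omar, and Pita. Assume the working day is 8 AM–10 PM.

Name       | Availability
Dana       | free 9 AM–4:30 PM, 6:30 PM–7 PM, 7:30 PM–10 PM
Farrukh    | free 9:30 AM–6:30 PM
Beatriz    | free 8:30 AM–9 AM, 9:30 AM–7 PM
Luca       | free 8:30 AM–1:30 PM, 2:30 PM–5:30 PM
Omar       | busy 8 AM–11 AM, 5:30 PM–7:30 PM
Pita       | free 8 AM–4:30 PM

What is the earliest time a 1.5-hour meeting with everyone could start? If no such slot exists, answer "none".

11:00

Dana free: 09:00-16:30, 18:30-19:00, 19:30-22:00.
Farrukh free: 09:30-18:30.
Beatriz free: 08:30-09:00, 09:30-19:00.
Luca free: 08:30-13:30, 14:30-17:30.
Omar free: 11:00-17:30, 19:30-22:00 (invert busy blocks within the working day).
Pita free: 08:00-16:30.
Dana ∩ Farrukh: 09:30-16:30.
Dana ∩ Farrukh ∩ Beatriz: 09:30-16:30.
Dana ∩ Farrukh ∩ Beatriz ∩ Luca: 09:30-13:30, 14:30-16:30.
Dana ∩ Farrukh ∩ Beatriz ∩ Luca ∩ Omar: 11:00-13:30, 14:30-16:30.
Dana ∩ Farrukh ∩ Beatriz ∩ Luca ∩ Omar ∩ Pita: 11:00-13:30, 14:30-16:30.
Those are the intersection windows.
The first common window of at least 90 minutes is 11:00-13:30, so the earliest start is 11:00.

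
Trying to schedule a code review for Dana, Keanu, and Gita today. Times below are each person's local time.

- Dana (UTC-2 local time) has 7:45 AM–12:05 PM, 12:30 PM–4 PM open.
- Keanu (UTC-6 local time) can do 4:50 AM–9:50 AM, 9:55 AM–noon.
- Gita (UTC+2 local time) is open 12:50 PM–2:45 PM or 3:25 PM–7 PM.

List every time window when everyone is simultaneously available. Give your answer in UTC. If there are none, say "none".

10:50-12:45, 13:25-14:05, 14:30-15:50, 15:55-17:00

Dana in UTC: 09:45-14:05, 14:30-18:00 (add 2h to convert from UTC-2).
Keanu in UTC: 10:50-15:50, 15:55-18:00 (add 6h to convert from UTC-6).
Gita in UTC: 10:50-12:45, 13:25-17:00 (subtract 2h to convert from UTC+2).
Dana ∩ Keanu: 10:50-14:05, 14:30-15:50, 15:55-18:00.
Dana ∩ Keanu ∩ Gita: 10:50-12:45, 13:25-14:05, 14:30-15:50, 15:55-17:00.
Those are the intersection windows.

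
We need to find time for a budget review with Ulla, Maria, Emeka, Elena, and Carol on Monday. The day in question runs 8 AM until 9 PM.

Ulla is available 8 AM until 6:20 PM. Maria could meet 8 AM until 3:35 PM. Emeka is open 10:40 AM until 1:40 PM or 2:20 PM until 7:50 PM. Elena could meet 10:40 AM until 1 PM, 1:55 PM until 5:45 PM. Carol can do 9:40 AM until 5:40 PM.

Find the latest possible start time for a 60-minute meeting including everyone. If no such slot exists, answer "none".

Ulla ∩ Maria: 08:00-15:35.
Ulla ∩ Maria ∩ Emeka: 10:40-13:40, 14:20-15:35.
Ulla ∩ Maria ∩ Emeka ∩ Elena: 10:40-13:00, 14:20-15:35.
Ulla ∩ Maria ∩ Emeka ∩ Elena ∩ Carol: 10:40-13:00, 14:20-15:35.
The last common window of at least 60 minutes is 14:20-15:35; a 60-minute meeting can start as late as 14:35 and still end by 15:35.

14:35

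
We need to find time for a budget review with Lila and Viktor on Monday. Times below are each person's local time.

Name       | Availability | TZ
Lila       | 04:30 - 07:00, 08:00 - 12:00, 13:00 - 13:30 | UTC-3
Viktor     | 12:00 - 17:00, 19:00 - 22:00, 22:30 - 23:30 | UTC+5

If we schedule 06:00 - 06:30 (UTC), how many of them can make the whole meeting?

0

Lila in UTC: 07:30-10:00, 11:00-15:00, 16:00-16:30 (add 3h to convert from UTC-3).
Viktor in UTC: 07:00-12:00, 14:00-17:00, 17:30-18:30 (subtract 5h to convert from UTC+5).
nobody can make the full 06:00-06:30 slot — that's 0.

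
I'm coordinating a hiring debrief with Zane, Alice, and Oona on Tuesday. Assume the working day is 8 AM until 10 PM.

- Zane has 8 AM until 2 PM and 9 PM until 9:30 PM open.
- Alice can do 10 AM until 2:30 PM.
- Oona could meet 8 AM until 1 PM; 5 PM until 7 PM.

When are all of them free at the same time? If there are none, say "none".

10:00-13:00

Zane ∩ Alice: 10:00-14:00.
Zane ∩ Alice ∩ Oona: 10:00-13:00.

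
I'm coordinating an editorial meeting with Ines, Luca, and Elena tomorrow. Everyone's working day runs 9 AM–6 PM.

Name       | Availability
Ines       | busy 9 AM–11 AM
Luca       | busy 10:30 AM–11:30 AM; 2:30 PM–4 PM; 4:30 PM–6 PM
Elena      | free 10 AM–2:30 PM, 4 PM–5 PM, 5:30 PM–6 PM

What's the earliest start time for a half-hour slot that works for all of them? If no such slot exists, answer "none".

11:30

Ines free: 11:00-18:00 (invert busy blocks within the working day).
Luca free: 09:00-10:30, 11:30-14:30, 16:00-16:30 (invert busy blocks within the working day).
Elena free: 10:00-14:30, 16:00-17:00, 17:30-18:00.
Ines ∩ Luca: 11:30-14:30, 16:00-16:30.
Ines ∩ Luca ∩ Elena: 11:30-14:30, 16:00-16:30.
The first common window of at least 30 minutes is 11:30-14:30, so the earliest start is 11:30.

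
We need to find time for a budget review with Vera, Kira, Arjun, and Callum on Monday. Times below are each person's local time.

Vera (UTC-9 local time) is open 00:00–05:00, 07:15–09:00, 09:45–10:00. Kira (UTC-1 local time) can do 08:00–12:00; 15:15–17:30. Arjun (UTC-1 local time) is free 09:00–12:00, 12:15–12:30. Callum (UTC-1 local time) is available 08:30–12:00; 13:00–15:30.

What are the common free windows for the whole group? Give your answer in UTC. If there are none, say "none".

Vera in UTC: 09:00-14:00, 16:15-18:00, 18:45-19:00 (add 9h to convert from UTC-9).
Kira in UTC: 09:00-13:00, 16:15-18:30 (add 1h to convert from UTC-1).
Arjun in UTC: 10:00-13:00, 13:15-13:30 (add 1h to convert from UTC-1).
Callum in UTC: 09:30-13:00, 14:00-16:30 (add 1h to convert from UTC-1).
Vera ∩ Kira: 09:00-13:00, 16:15-18:00.
Vera ∩ Kira ∩ Arjun: 10:00-13:00.
Vera ∩ Kira ∩ Arjun ∩ Callum: 10:00-13:00.

10:00-13:00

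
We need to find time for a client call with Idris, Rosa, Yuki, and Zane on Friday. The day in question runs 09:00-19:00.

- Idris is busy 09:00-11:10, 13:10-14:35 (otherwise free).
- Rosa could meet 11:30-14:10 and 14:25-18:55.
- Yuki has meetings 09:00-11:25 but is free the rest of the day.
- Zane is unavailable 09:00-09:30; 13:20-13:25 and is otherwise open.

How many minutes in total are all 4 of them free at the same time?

360

Idris free: 11:10-13:10, 14:35-19:00 (invert busy blocks within the working day).
Rosa free: 11:30-14:10, 14:25-18:55.
Yuki free: 11:25-19:00 (invert busy blocks within the working day).
Zane free: 09:30-13:20, 13:25-19:00 (invert busy blocks within the working day).
Idris ∩ Rosa: 11:30-13:10, 14:35-18:55.
Idris ∩ Rosa ∩ Yuki: 11:30-13:10, 14:35-18:55.
Idris ∩ Rosa ∩ Yuki ∩ Zane: 11:30-13:10, 14:35-18:55.
Summing the common windows: 100 + 260 = 360 minutes.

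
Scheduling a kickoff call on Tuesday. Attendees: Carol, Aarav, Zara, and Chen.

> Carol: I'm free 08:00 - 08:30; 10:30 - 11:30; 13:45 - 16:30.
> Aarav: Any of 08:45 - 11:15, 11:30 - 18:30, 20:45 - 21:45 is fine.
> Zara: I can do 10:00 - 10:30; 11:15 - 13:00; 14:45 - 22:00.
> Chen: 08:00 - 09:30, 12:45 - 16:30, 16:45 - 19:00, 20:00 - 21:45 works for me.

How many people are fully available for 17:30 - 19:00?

Zara and Chen can make the full 17:30-19:00 slot — that's 2.

2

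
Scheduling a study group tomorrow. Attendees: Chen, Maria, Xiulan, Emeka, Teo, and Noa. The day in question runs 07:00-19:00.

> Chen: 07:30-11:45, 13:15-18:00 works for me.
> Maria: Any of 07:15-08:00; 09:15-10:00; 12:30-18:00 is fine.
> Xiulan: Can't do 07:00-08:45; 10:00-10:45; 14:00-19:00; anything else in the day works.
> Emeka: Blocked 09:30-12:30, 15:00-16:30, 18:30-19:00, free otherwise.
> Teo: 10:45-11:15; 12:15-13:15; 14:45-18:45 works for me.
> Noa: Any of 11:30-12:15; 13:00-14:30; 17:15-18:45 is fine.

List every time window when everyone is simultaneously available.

Chen free: 07:30-11:45, 13:15-18:00.
Maria free: 07:15-08:00, 09:15-10:00, 12:30-18:00.
Xiulan free: 08:45-10:00, 10:45-14:00 (invert busy blocks within the working day).
Emeka free: 07:00-09:30, 12:30-15:00, 16:30-18:30 (invert busy blocks within the working day).
Teo free: 10:45-11:15, 12:15-13:15, 14:45-18:45.
Noa free: 11:30-12:15, 13:00-14:30, 17:15-18:45.
Chen ∩ Maria: 07:30-08:00, 09:15-10:00, 13:15-18:00.
Chen ∩ Maria ∩ Xiulan: 09:15-10:00, 13:15-14:00.
Chen ∩ Maria ∩ Xiulan ∩ Emeka: 09:15-09:30, 13:15-14:00.
Chen ∩ Maria ∩ Xiulan ∩ Emeka ∩ Teo: ∅.
Chen ∩ Maria ∩ Xiulan ∩ Emeka ∩ Teo ∩ Noa: ∅.
There is no time when everyone is free.

none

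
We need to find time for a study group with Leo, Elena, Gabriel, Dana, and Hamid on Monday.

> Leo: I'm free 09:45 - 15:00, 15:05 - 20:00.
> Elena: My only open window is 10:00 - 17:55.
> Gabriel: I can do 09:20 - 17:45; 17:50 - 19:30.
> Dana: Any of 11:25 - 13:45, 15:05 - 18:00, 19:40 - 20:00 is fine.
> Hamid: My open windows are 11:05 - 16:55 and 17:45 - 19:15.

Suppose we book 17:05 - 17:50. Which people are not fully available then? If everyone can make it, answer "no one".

Leo: free for 17:05-17:50. Elena: free for 17:05-17:50. Gabriel: not fully free for 17:05-17:50. Dana: free for 17:05-17:50. Hamid: not fully free for 17:05-17:50.

Gabriel, Hamid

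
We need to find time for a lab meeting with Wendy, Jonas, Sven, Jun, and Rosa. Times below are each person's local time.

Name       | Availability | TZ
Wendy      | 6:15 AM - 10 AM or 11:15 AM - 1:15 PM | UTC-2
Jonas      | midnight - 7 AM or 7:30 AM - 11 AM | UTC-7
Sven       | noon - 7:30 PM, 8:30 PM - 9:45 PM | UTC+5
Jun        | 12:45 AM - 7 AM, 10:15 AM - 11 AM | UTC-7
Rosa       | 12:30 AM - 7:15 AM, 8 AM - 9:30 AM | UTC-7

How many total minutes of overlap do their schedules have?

Wendy in UTC: 08:15-12:00, 13:15-15:15 (add 2h to convert from UTC-2).
Jonas in UTC: 07:00-14:00, 14:30-18:00 (add 7h to convert from UTC-7).
Sven in UTC: 07:00-14:30, 15:30-16:45 (subtract 5h to convert from UTC+5).
Jun in UTC: 07:45-14:00, 17:15-18:00 (add 7h to convert from UTC-7).
Rosa in UTC: 07:30-14:15, 15:00-16:30 (add 7h to convert from UTC-7).
Wendy ∩ Jonas: 08:15-12:00, 13:15-14:00, 14:30-15:15.
Wendy ∩ Jonas ∩ Sven: 08:15-12:00, 13:15-14:00.
Wendy ∩ Jonas ∩ Sven ∩ Jun: 08:15-12:00, 13:15-14:00.
Wendy ∩ Jonas ∩ Sven ∩ Jun ∩ Rosa: 08:15-12:00, 13:15-14:00.
Summing the common windows: 225 + 45 = 270 minutes.

270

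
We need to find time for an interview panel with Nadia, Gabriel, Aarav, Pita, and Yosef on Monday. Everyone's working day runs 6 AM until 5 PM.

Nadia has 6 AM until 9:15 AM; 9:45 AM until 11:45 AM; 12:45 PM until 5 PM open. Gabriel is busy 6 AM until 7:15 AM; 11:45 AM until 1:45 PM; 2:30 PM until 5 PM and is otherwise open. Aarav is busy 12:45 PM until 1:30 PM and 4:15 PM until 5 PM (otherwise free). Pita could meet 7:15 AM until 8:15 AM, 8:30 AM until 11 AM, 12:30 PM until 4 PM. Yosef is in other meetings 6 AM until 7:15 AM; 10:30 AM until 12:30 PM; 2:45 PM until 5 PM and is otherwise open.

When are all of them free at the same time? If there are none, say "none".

07:15-08:15, 08:30-09:15, 09:45-10:30, 13:45-14:30

Nadia free: 06:00-09:15, 09:45-11:45, 12:45-17:00.
Gabriel free: 07:15-11:45, 13:45-14:30 (invert busy blocks within the working day).
Aarav free: 06:00-12:45, 13:30-16:15 (invert busy blocks within the working day).
Pita free: 07:15-08:15, 08:30-11:00, 12:30-16:00.
Yosef free: 07:15-10:30, 12:30-14:45 (invert busy blocks within the working day).
Nadia ∩ Gabriel: 07:15-09:15, 09:45-11:45, 13:45-14:30.
Nadia ∩ Gabriel ∩ Aarav: 07:15-09:15, 09:45-11:45, 13:45-14:30.
Nadia ∩ Gabriel ∩ Aarav ∩ Pita: 07:15-08:15, 08:30-09:15, 09:45-11:00, 13:45-14:30.
Nadia ∩ Gabriel ∩ Aarav ∩ Pita ∩ Yosef: 07:15-08:15, 08:30-09:15, 09:45-10:30, 13:45-14:30.
Those are the intersection windows.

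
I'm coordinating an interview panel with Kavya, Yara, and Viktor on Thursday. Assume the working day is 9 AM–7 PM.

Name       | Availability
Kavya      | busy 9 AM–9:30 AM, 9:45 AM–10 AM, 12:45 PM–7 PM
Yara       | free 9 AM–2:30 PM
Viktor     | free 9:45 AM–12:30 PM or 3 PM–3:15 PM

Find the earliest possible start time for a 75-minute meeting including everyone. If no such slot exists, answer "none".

Kavya free: 09:30-09:45, 10:00-12:45 (invert busy blocks within the working day).
Yara free: 09:00-14:30.
Viktor free: 09:45-12:30, 15:00-15:15.
Kavya ∩ Yara: 09:30-09:45, 10:00-12:45.
Kavya ∩ Yara ∩ Viktor: 10:00-12:30.
Those are the intersection windows.
The first common window of at least 75 minutes is 10:00-12:30, so the earliest start is 10:00.

10:00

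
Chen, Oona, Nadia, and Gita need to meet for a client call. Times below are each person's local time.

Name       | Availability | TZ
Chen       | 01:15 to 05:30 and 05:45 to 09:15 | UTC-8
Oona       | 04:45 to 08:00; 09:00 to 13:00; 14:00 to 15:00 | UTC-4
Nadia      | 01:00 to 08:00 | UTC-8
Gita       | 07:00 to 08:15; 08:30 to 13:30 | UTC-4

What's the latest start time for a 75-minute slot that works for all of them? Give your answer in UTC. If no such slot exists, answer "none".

Chen in UTC: 09:15-13:30, 13:45-17:15 (add 8h to convert from UTC-8).
Oona in UTC: 08:45-12:00, 13:00-17:00, 18:00-19:00 (add 4h to convert from UTC-4).
Nadia in UTC: 09:00-16:00 (add 8h to convert from UTC-8).
Gita in UTC: 11:00-12:15, 12:30-17:30 (add 4h to convert from UTC-4).
Chen ∩ Oona: 09:15-12:00, 13:00-13:30, 13:45-17:00.
Chen ∩ Oona ∩ Nadia: 09:15-12:00, 13:00-13:30, 13:45-16:00.
Chen ∩ Oona ∩ Nadia ∩ Gita: 11:00-12:00, 13:00-13:30, 13:45-16:00.
Those are the intersection windows.
The last common window of at least 75 minutes is 13:45-16:00; a 75-minute meeting can start as late as 14:45 and still end by 16:00.

14:45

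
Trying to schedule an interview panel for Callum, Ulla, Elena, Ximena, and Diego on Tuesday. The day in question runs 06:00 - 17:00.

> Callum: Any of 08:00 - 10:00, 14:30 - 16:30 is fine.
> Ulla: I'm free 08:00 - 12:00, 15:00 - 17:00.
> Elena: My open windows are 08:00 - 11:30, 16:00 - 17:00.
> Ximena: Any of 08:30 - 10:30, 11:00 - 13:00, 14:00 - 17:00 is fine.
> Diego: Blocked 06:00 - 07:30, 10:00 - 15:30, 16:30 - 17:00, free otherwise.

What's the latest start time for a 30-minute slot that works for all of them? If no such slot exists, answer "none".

16:00

Callum free: 08:00-10:00, 14:30-16:30.
Ulla free: 08:00-12:00, 15:00-17:00.
Elena free: 08:00-11:30, 16:00-17:00.
Ximena free: 08:30-10:30, 11:00-13:00, 14:00-17:00.
Diego free: 07:30-10:00, 15:30-16:30 (invert busy blocks within the working day).
Callum ∩ Ulla: 08:00-10:00, 15:00-16:30.
Callum ∩ Ulla ∩ Elena: 08:00-10:00, 16:00-16:30.
Callum ∩ Ulla ∩ Elena ∩ Ximena: 08:30-10:00, 16:00-16:30.
Callum ∩ Ulla ∩ Elena ∩ Ximena ∩ Diego: 08:30-10:00, 16:00-16:30.
So the common availability across everyone is 08:30-10:00, 16:00-16:30.
The last common window of at least 30 minutes is 16:00-16:30; a 30-minute meeting can start as late as 16:00 and still end by 16:30.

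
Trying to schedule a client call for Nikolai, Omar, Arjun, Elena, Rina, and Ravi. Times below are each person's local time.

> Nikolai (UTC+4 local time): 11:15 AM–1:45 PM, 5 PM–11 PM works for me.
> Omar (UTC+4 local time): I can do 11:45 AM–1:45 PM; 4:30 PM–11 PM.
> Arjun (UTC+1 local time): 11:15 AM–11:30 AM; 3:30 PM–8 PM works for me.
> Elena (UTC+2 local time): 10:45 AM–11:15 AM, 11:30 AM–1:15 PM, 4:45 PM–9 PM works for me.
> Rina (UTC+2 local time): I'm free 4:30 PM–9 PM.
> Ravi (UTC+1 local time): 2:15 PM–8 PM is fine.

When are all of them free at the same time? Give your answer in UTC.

14:45-19:00

Nikolai in UTC: 07:15-09:45, 13:00-19:00 (subtract 4h to convert from UTC+4).
Omar in UTC: 07:45-09:45, 12:30-19:00 (subtract 4h to convert from UTC+4).
Arjun in UTC: 10:15-10:30, 14:30-19:00 (subtract 1h to convert from UTC+1).
Elena in UTC: 08:45-09:15, 09:30-11:15, 14:45-19:00 (subtract 2h to convert from UTC+2).
Rina in UTC: 14:30-19:00 (subtract 2h to convert from UTC+2).
Ravi in UTC: 13:15-19:00 (subtract 1h to convert from UTC+1).
Nikolai ∩ Omar: 07:45-09:45, 13:00-19:00.
Nikolai ∩ Omar ∩ Arjun: 14:30-19:00.
Nikolai ∩ Omar ∩ Arjun ∩ Elena: 14:45-19:00.
Nikolai ∩ Omar ∩ Arjun ∩ Elena ∩ Rina: 14:45-19:00.
Nikolai ∩ Omar ∩ Arjun ∩ Elena ∩ Rina ∩ Ravi: 14:45-19:00.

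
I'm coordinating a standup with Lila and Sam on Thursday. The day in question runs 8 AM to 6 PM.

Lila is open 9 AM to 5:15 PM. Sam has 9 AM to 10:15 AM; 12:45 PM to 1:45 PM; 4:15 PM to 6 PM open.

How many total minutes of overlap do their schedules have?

195

Lila ∩ Sam: 09:00-10:15, 12:45-13:45, 16:15-17:15.
Summing the common windows: 75 + 60 + 60 = 195 minutes.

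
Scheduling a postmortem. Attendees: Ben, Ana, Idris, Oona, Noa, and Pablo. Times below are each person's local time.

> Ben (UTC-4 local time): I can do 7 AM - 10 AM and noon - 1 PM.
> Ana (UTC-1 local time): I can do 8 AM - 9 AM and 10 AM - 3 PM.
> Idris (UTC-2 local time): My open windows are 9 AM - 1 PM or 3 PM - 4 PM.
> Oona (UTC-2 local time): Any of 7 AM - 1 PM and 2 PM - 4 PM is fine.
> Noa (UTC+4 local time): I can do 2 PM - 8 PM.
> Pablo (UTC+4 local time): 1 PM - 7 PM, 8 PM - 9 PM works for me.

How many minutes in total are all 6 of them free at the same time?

180

Ben in UTC: 11:00-14:00, 16:00-17:00 (add 4h to convert from UTC-4).
Ana in UTC: 09:00-10:00, 11:00-16:00 (add 1h to convert from UTC-1).
Idris in UTC: 11:00-15:00, 17:00-18:00 (add 2h to convert from UTC-2).
Oona in UTC: 09:00-15:00, 16:00-18:00 (add 2h to convert from UTC-2).
Noa in UTC: 10:00-16:00 (subtract 4h to convert from UTC+4).
Pablo in UTC: 09:00-15:00, 16:00-17:00 (subtract 4h to convert from UTC+4).
Ben ∩ Ana: 11:00-14:00.
Ben ∩ Ana ∩ Idris: 11:00-14:00.
Ben ∩ Ana ∩ Idris ∩ Oona: 11:00-14:00.
Ben ∩ Ana ∩ Idris ∩ Oona ∩ Noa: 11:00-14:00.
Ben ∩ Ana ∩ Idris ∩ Oona ∩ Noa ∩ Pablo: 11:00-14:00.
So the common availability across everyone is 11:00-14:00.
That's a single block of 180 minutes.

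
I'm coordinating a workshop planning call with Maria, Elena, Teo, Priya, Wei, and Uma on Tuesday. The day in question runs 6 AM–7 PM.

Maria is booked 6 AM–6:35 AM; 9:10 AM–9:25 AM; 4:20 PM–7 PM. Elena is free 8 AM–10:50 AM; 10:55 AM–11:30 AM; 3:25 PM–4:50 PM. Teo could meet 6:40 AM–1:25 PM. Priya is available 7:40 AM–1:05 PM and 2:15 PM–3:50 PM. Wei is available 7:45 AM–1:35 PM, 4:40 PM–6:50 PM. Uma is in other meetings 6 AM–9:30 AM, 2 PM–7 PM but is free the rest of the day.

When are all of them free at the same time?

09:30-10:50, 10:55-11:30

Maria free: 06:35-09:10, 09:25-16:20 (invert busy blocks within the working day).
Elena free: 08:00-10:50, 10:55-11:30, 15:25-16:50.
Teo free: 06:40-13:25.
Priya free: 07:40-13:05, 14:15-15:50.
Wei free: 07:45-13:35, 16:40-18:50.
Uma free: 09:30-14:00 (invert busy blocks within the working day).
Maria ∩ Elena: 08:00-09:10, 09:25-10:50, 10:55-11:30, 15:25-16:20.
Maria ∩ Elena ∩ Teo: 08:00-09:10, 09:25-10:50, 10:55-11:30.
Maria ∩ Elena ∩ Teo ∩ Priya: 08:00-09:10, 09:25-10:50, 10:55-11:30.
Maria ∩ Elena ∩ Teo ∩ Priya ∩ Wei: 08:00-09:10, 09:25-10:50, 10:55-11:30.
Maria ∩ Elena ∩ Teo ∩ Priya ∩ Wei ∩ Uma: 09:30-10:50, 10:55-11:30.
So the common availability across everyone is 09:30-10:50, 10:55-11:30.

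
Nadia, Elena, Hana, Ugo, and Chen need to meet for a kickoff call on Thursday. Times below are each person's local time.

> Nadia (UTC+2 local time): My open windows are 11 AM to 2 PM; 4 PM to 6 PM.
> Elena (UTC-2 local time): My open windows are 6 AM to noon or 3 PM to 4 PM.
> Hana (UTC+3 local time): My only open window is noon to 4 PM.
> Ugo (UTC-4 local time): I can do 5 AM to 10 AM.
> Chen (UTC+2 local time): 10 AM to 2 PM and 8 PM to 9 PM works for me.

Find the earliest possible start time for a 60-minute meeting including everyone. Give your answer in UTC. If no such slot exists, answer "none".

Nadia in UTC: 09:00-12:00, 14:00-16:00 (subtract 2h to convert from UTC+2).
Elena in UTC: 08:00-14:00, 17:00-18:00 (add 2h to convert from UTC-2).
Hana in UTC: 09:00-13:00 (subtract 3h to convert from UTC+3).
Ugo in UTC: 09:00-14:00 (add 4h to convert from UTC-4).
Chen in UTC: 08:00-12:00, 18:00-19:00 (subtract 2h to convert from UTC+2).
Nadia ∩ Elena: 09:00-12:00.
Nadia ∩ Elena ∩ Hana: 09:00-12:00.
Nadia ∩ Elena ∩ Hana ∩ Ugo: 09:00-12:00.
Nadia ∩ Elena ∩ Hana ∩ Ugo ∩ Chen: 09:00-12:00.
So the common availability across everyone is 09:00-12:00.
The first common window of at least 60 minutes is 09:00-12:00, so the earliest start is 09:00.

09:00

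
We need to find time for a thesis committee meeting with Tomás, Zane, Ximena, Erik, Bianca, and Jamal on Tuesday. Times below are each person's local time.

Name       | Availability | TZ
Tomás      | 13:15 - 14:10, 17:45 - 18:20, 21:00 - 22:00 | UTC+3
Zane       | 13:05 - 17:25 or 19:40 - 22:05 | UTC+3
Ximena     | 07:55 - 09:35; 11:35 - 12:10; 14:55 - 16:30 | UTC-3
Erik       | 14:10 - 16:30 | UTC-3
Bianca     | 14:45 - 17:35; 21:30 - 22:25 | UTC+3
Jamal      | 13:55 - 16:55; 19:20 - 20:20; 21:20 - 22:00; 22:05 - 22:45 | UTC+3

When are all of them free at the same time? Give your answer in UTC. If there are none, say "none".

Tomás in UTC: 10:15-11:10, 14:45-15:20, 18:00-19:00 (subtract 3h to convert from UTC+3).
Zane in UTC: 10:05-14:25, 16:40-19:05 (subtract 3h to convert from UTC+3).
Ximena in UTC: 10:55-12:35, 14:35-15:10, 17:55-19:30 (add 3h to convert from UTC-3).
Erik in UTC: 17:10-19:30 (add 3h to convert from UTC-3).
Bianca in UTC: 11:45-14:35, 18:30-19:25 (subtract 3h to convert from UTC+3).
Jamal in UTC: 10:55-13:55, 16:20-17:20, 18:20-19:00, 19:05-19:45 (subtract 3h to convert from UTC+3).
Tomás ∩ Zane: 10:15-11:10, 18:00-19:00.
Tomás ∩ Zane ∩ Ximena: 10:55-11:10, 18:00-19:00.
Tomás ∩ Zane ∩ Ximena ∩ Erik: 18:00-19:00.
Tomás ∩ Zane ∩ Ximena ∩ Erik ∩ Bianca: 18:30-19:00.
Tomás ∩ Zane ∩ Ximena ∩ Erik ∩ Bianca ∩ Jamal: 18:30-19:00.

18:30-19:00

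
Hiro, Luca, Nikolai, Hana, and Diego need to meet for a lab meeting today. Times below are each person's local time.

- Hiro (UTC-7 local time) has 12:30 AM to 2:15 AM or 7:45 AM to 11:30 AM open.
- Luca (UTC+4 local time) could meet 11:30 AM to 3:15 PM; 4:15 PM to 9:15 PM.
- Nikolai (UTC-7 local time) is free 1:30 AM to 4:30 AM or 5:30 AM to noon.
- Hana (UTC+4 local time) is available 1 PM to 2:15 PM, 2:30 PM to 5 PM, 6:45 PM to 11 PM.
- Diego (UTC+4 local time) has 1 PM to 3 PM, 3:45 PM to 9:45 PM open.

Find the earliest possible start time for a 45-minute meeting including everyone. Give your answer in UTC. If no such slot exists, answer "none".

Hiro in UTC: 07:30-09:15, 14:45-18:30 (add 7h to convert from UTC-7).
Luca in UTC: 07:30-11:15, 12:15-17:15 (subtract 4h to convert from UTC+4).
Nikolai in UTC: 08:30-11:30, 12:30-19:00 (add 7h to convert from UTC-7).
Hana in UTC: 09:00-10:15, 10:30-13:00, 14:45-19:00 (subtract 4h to convert from UTC+4).
Diego in UTC: 09:00-11:00, 11:45-17:45 (subtract 4h to convert from UTC+4).
Hiro ∩ Luca: 07:30-09:15, 14:45-17:15.
Hiro ∩ Luca ∩ Nikolai: 08:30-09:15, 14:45-17:15.
Hiro ∩ Luca ∩ Nikolai ∩ Hana: 09:00-09:15, 14:45-17:15.
Hiro ∩ Luca ∩ Nikolai ∩ Hana ∩ Diego: 09:00-09:15, 14:45-17:15.
The first common window of at least 45 minutes is 14:45-17:15, so the earliest start is 14:45.

14:45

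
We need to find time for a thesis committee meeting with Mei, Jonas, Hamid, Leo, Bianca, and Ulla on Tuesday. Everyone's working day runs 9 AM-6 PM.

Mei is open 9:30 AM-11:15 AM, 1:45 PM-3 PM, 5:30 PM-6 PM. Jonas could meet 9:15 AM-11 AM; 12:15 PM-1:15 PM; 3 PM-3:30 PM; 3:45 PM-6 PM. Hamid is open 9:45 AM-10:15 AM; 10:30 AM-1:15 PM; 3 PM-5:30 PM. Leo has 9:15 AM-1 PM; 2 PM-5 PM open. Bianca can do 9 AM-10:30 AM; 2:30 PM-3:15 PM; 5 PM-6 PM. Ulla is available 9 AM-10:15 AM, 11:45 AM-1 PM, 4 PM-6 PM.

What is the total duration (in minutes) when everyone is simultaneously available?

30

Mei ∩ Jonas: 09:30-11:00, 17:30-18:00.
Mei ∩ Jonas ∩ Hamid: 09:45-10:15, 10:30-11:00.
Mei ∩ Jonas ∩ Hamid ∩ Leo: 09:45-10:15, 10:30-11:00.
Mei ∩ Jonas ∩ Hamid ∩ Leo ∩ Bianca: 09:45-10:15.
Mei ∩ Jonas ∩ Hamid ∩ Leo ∩ Bianca ∩ Ulla: 09:45-10:15.
That's a single block of 30 minutes.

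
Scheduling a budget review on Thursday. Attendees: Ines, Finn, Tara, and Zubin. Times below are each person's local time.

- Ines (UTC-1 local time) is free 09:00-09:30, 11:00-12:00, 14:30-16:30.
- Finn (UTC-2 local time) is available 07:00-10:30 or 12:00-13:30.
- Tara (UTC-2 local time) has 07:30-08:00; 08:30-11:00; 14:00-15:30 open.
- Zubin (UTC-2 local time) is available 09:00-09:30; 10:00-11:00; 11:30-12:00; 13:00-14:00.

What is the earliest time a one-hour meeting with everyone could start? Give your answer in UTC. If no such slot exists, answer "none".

none

Ines in UTC: 10:00-10:30, 12:00-13:00, 15:30-17:30 (add 1h to convert from UTC-1).
Finn in UTC: 09:00-12:30, 14:00-15:30 (add 2h to convert from UTC-2).
Tara in UTC: 09:30-10:00, 10:30-13:00, 16:00-17:30 (add 2h to convert from UTC-2).
Zubin in UTC: 11:00-11:30, 12:00-13:00, 13:30-14:00, 15:00-16:00 (add 2h to convert from UTC-2).
Ines ∩ Finn: 10:00-10:30, 12:00-12:30.
Ines ∩ Finn ∩ Tara: 12:00-12:30.
Ines ∩ Finn ∩ Tara ∩ Zubin: 12:00-12:30.
Those are the intersection windows.
No common window is at least 60 minutes long.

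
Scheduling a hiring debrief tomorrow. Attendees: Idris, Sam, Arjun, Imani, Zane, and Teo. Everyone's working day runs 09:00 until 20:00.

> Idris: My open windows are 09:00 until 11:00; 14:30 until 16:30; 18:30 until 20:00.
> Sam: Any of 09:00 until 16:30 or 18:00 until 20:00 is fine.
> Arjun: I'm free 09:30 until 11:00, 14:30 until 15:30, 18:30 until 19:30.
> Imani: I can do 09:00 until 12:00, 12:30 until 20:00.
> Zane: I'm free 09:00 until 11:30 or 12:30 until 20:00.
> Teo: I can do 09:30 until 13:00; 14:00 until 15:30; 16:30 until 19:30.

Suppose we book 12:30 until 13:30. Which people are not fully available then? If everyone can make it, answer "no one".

Idris: not fully free for 12:30-13:30. Sam: free for 12:30-13:30. Arjun: not fully free for 12:30-13:30. Imani: free for 12:30-13:30. Zane: free for 12:30-13:30. Teo: not fully free for 12:30-13:30.

Arjun, Idris, Teo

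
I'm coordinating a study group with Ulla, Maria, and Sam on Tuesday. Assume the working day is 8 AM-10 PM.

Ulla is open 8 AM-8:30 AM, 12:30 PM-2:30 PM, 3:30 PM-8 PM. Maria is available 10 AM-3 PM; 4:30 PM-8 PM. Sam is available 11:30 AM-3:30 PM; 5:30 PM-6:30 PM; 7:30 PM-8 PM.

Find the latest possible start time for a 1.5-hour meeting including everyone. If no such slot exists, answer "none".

13:00

Ulla ∩ Maria: 12:30-14:30, 16:30-20:00.
Ulla ∩ Maria ∩ Sam: 12:30-14:30, 17:30-18:30, 19:30-20:00.
The last common window of at least 90 minutes is 12:30-14:30; a 90-minute meeting can start as late as 13:00 and still end by 14:30.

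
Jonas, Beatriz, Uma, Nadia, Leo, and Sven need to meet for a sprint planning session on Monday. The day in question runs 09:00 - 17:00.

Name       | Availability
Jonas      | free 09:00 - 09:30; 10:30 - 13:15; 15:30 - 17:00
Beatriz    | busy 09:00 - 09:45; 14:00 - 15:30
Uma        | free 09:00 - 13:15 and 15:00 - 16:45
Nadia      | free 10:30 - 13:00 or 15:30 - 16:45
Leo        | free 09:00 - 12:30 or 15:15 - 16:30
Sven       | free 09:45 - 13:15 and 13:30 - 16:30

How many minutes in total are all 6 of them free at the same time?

180

Jonas free: 09:00-09:30, 10:30-13:15, 15:30-17:00.
Beatriz free: 09:45-14:00, 15:30-17:00 (invert busy blocks within the working day).
Uma free: 09:00-13:15, 15:00-16:45.
Nadia free: 10:30-13:00, 15:30-16:45.
Leo free: 09:00-12:30, 15:15-16:30.
Sven free: 09:45-13:15, 13:30-16:30.
Jonas ∩ Beatriz: 10:30-13:15, 15:30-17:00.
Jonas ∩ Beatriz ∩ Uma: 10:30-13:15, 15:30-16:45.
Jonas ∩ Beatriz ∩ Uma ∩ Nadia: 10:30-13:00, 15:30-16:45.
Jonas ∩ Beatriz ∩ Uma ∩ Nadia ∩ Leo: 10:30-12:30, 15:30-16:30.
Jonas ∩ Beatriz ∩ Uma ∩ Nadia ∩ Leo ∩ Sven: 10:30-12:30, 15:30-16:30.
So the common availability across everyone is 10:30-12:30, 15:30-16:30.
Summing the common windows: 120 + 60 = 180 minutes.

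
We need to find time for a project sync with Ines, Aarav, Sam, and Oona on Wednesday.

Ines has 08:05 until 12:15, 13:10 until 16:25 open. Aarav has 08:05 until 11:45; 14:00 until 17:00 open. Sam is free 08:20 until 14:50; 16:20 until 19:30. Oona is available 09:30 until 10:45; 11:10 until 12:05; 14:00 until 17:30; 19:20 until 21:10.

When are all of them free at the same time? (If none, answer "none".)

09:30-10:45, 11:10-11:45, 14:00-14:50, 16:20-16:25

Ines ∩ Aarav: 08:05-11:45, 14:00-16:25.
Ines ∩ Aarav ∩ Sam: 08:20-11:45, 14:00-14:50, 16:20-16:25.
Ines ∩ Aarav ∩ Sam ∩ Oona: 09:30-10:45, 11:10-11:45, 14:00-14:50, 16:20-16:25.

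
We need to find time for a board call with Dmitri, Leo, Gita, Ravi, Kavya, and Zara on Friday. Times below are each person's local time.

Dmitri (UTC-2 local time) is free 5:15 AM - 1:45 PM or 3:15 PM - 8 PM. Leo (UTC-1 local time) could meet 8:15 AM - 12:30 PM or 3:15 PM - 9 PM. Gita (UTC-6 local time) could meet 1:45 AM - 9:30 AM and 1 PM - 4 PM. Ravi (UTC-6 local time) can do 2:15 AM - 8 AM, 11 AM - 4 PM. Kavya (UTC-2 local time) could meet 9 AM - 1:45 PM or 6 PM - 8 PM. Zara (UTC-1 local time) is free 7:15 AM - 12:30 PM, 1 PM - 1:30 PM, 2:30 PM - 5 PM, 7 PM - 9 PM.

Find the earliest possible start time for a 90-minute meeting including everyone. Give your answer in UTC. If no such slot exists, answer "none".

11:00

Dmitri in UTC: 07:15-15:45, 17:15-22:00 (add 2h to convert from UTC-2).
Leo in UTC: 09:15-13:30, 16:15-22:00 (add 1h to convert from UTC-1).
Gita in UTC: 07:45-15:30, 19:00-22:00 (add 6h to convert from UTC-6).
Ravi in UTC: 08:15-14:00, 17:00-22:00 (add 6h to convert from UTC-6).
Kavya in UTC: 11:00-15:45, 20:00-22:00 (add 2h to convert from UTC-2).
Zara in UTC: 08:15-13:30, 14:00-14:30, 15:30-18:00, 20:00-22:00 (add 1h to convert from UTC-1).
Dmitri ∩ Leo: 09:15-13:30, 17:15-22:00.
Dmitri ∩ Leo ∩ Gita: 09:15-13:30, 19:00-22:00.
Dmitri ∩ Leo ∩ Gita ∩ Ravi: 09:15-13:30, 19:00-22:00.
Dmitri ∩ Leo ∩ Gita ∩ Ravi ∩ Kavya: 11:00-13:30, 20:00-22:00.
Dmitri ∩ Leo ∩ Gita ∩ Ravi ∩ Kavya ∩ Zara: 11:00-13:30, 20:00-22:00.
Those are the intersection windows.
The first common window of at least 90 minutes is 11:00-13:30, so the earliest start is 11:00.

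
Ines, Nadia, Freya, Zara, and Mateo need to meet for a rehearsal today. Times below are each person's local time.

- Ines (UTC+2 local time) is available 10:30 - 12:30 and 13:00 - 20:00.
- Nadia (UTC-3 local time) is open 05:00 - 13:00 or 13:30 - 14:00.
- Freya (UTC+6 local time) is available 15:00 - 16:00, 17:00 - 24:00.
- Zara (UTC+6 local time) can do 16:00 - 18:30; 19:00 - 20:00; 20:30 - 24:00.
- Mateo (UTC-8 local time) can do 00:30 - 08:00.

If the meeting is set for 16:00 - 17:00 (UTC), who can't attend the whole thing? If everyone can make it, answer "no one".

Ines in UTC: 08:30-10:30, 11:00-18:00 (subtract 2h to convert from UTC+2).
Nadia in UTC: 08:00-16:00, 16:30-17:00 (add 3h to convert from UTC-3).
Freya in UTC: 09:00-10:00, 11:00-18:00 (subtract 6h to convert from UTC+6).
Zara in UTC: 10:00-12:30, 13:00-14:00, 14:30-18:00 (subtract 6h to convert from UTC+6).
Mateo in UTC: 08:30-16:00 (add 8h to convert from UTC-8).
Ines: free for 16:00-17:00. Nadia: not fully free for 16:00-17:00. Freya: free for 16:00-17:00. Zara: free for 16:00-17:00. Mateo: not fully free for 16:00-17:00.

Mateo, Nadia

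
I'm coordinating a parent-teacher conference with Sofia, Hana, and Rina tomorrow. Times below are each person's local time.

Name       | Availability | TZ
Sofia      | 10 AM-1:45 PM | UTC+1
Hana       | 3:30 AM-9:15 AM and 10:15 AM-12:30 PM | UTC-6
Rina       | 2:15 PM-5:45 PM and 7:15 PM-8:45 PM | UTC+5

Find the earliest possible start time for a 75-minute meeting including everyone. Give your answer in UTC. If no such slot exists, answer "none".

09:30

Sofia in UTC: 09:00-12:45 (subtract 1h to convert from UTC+1).
Hana in UTC: 09:30-15:15, 16:15-18:30 (add 6h to convert from UTC-6).
Rina in UTC: 09:15-12:45, 14:15-15:45 (subtract 5h to convert from UTC+5).
Sofia ∩ Hana: 09:30-12:45.
Sofia ∩ Hana ∩ Rina: 09:30-12:45.
So the common availability across everyone is 09:30-12:45.
The first common window of at least 75 minutes is 09:30-12:45, so the earliest start is 09:30.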